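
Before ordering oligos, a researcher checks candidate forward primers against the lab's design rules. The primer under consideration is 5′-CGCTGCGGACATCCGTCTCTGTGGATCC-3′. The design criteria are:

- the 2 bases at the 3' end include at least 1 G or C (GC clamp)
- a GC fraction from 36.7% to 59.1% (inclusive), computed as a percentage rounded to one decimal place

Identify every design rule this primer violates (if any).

Base counts: A=3, T=7, G=8, C=10 (length 28).
GC clamp: 3' end CC has 2 G/C ✓
GC content: GC 18/28 = 64.3%, outside 36.7–59.1% ✗

Fails: GC content.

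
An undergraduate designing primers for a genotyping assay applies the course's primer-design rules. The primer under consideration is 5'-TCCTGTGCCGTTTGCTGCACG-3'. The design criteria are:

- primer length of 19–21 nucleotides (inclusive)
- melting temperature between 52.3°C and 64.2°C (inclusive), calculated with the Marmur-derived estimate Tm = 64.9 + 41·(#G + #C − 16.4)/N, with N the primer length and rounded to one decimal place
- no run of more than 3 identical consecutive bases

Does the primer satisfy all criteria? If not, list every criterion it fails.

Meets all criteria.

Base counts: A=1, T=7, G=6, C=7 (length 21).
length: length 21 ✓
Tm: Tm = 64.9 + 41·(13 − 16.4)/21 = 58.3°C ✓
homopolymer run: longest run = 3 ✓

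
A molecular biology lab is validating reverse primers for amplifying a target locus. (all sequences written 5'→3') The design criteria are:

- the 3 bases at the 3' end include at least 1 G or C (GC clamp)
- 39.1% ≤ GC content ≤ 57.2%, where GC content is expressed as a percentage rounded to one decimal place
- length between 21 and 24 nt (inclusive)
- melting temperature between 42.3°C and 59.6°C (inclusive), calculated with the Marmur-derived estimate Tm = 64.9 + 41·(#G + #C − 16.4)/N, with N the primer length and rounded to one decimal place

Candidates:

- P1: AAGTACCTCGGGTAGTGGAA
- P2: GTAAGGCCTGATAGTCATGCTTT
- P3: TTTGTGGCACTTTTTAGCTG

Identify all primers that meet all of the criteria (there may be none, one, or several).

None of the candidates satisfy all criteria.

P1 (20 nt, A=6 T=4 G=7 C=3): 3' end GAA has 1 G/C ✓; GC 10/20 = 50.0% ✓; length 20, outside 21–24 ✗; Tm = 64.9 + 41·(10 − 16.4)/20 = 51.8°C ✓ — fails.
P2 (23 nt, A=5 T=8 G=6 C=4): 3' end TTT has 0 G/C, need ≥1 ✗; GC 10/23 = 43.5% ✓; length 23 ✓; Tm = 64.9 + 41·(10 − 16.4)/23 = 53.5°C ✓ — fails.
P3 (20 nt, A=2 T=10 G=5 C=3): 3' end CTG has 2 G/C ✓; GC 8/20 = 40.0% ✓; length 20, outside 21–24 ✗; Tm = 64.9 + 41·(8 − 16.4)/20 = 47.7°C ✓ — fails.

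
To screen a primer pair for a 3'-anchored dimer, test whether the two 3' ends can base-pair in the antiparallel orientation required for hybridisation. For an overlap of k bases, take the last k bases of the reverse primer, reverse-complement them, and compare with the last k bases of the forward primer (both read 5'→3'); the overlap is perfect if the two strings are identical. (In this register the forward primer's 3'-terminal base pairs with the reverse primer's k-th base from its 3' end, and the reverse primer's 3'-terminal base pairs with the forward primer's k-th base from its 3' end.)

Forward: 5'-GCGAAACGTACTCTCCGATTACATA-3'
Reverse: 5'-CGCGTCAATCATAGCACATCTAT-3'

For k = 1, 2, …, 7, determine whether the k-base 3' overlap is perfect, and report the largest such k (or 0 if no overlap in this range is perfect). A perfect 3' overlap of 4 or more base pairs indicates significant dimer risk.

Last 7 bases (5'→3') — forward …TTACATA, reverse …CATCTAT.
Reverse complement of the reverse primer's last 7 bases: ATAGATG; its first k bases are the reverse complement of the reverse primer's last k bases, so a perfect k-base overlap needs the forward primer's last k bases to equal them.
Comparing (forward last k vs required): k=1: A vs A ✓; k=2: TA vs AT ✗; k=3: ATA vs ATA ✓; k=4: CATA vs ATAG ✗; k=5: ACATA vs ATAGA ✗; k=6: TACATA vs ATAGAT ✗; k=7: TTACATA vs ATAGATG ✗.
Perfect overlaps at k = 1, 3; the largest is 3.

Longest perfect overlap: 3 complementary base pairs; below the dimer-risk threshold (threshold 4).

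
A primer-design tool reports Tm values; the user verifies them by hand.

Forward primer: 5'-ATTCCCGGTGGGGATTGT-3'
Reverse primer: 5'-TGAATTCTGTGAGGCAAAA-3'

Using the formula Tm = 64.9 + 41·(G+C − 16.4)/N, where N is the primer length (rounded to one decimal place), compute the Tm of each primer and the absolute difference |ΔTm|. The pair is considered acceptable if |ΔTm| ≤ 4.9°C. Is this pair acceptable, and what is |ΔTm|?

Forward: G+C = 10, N = 18 → Tm = 64.9 + 41·(10 − 16.4)/18 = 50.3°C.
Reverse: G+C = 7, N = 19 → Tm = 64.9 + 41·(7 − 16.4)/19 = 44.6°C.
|ΔTm| = |50.3 − 44.6| = 5.7°C, > 4.9°C.

|ΔTm| = 5.7°C; the pair is not acceptable.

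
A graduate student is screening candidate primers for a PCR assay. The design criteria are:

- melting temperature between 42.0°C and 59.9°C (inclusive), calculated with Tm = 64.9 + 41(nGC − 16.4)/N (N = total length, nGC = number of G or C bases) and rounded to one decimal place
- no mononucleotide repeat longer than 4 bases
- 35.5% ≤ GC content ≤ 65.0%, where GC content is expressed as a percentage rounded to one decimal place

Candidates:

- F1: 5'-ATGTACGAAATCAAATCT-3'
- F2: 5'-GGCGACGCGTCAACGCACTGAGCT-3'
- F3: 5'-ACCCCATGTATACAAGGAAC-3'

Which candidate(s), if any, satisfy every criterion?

F1 (18 nt, A=8 T=5 G=2 C=3): Tm = 64.9 + 41·(5 − 16.4)/18 = 38.9°C, outside 42.0–59.9°C ✗; longest run = 3 ✓; GC 5/18 = 27.8%, outside 35.5–65.0% ✗ — fails.
F2 (24 nt, A=5 T=3 G=8 C=8): Tm = 64.9 + 41·(16 − 16.4)/24 = 64.2°C, outside 42.0–59.9°C ✗; longest run = 2 ✓; GC 16/24 = 66.7%, outside 35.5–65.0% ✗ — fails.
F3 (20 nt, A=8 T=3 G=3 C=6): Tm = 64.9 + 41·(9 − 16.4)/20 = 49.7°C ✓; longest run = 4 ✓; GC 9/20 = 45.0% ✓ — passes.

F3 only.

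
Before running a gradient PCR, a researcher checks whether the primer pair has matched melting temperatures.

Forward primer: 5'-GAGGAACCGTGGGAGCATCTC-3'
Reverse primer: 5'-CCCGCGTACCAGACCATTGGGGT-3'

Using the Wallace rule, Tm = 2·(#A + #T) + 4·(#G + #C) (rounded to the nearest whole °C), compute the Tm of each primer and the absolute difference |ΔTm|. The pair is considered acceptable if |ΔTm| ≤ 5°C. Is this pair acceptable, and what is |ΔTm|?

Forward: A=5 T=3 G=8 C=5 → Tm = 2·8 + 4·13 = 68°C.
Reverse: A=4 T=4 G=7 C=8 → Tm = 2·8 + 4·15 = 76°C.
|ΔTm| = |68 − 76| = 8°C, > 5°C.

|ΔTm| = 8°C; the pair is not acceptable.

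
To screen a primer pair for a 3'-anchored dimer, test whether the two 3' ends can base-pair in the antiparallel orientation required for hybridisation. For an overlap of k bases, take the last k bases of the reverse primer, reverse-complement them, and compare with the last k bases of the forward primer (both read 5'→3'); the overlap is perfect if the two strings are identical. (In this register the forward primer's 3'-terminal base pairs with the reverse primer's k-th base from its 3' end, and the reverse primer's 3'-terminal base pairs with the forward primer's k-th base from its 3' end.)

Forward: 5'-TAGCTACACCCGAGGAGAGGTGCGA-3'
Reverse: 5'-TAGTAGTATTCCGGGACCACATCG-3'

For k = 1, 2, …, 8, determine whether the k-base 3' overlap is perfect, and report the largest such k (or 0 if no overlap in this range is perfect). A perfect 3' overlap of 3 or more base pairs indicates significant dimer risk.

Longest perfect overlap: 3 complementary base pairs; significant dimer risk (threshold 3).

Last 8 bases (5'→3') — forward …AGGTGCGA, reverse …CCACATCG.
Reverse complement of the reverse primer's last 8 bases: CGATGTGG; its first k bases are the reverse complement of the reverse primer's last k bases, so a perfect k-base overlap needs the forward primer's last k bases to equal them.
Comparing (forward last k vs required): k=1: A vs C ✗; k=2: GA vs CG ✗; k=3: CGA vs CGA ✓; k=4: GCGA vs CGAT ✗; k=5: TGCGA vs CGATG ✗; k=6: GTGCGA vs CGATGT ✗; k=7: GGTGCGA vs CGATGTG ✗; k=8: AGGTGCGA vs CGATGTGG ✗.
Only k = 3 is perfect, so the longest perfect 3' overlap is 3.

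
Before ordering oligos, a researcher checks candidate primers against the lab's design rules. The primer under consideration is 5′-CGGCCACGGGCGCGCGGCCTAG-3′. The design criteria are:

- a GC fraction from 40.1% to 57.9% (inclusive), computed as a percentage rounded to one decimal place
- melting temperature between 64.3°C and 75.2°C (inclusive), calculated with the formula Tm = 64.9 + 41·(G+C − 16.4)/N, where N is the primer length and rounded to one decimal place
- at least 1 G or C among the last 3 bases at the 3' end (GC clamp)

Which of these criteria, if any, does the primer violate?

Base counts: A=2, T=1, G=10, C=9 (length 22).
GC content: GC 19/22 = 86.4%, outside 40.1–57.9% ✗
Tm: Tm = 64.9 + 41·(19 − 16.4)/22 = 69.7°C ✓
GC clamp: 3' end TAG has 1 G/C ✓

Fails: GC content.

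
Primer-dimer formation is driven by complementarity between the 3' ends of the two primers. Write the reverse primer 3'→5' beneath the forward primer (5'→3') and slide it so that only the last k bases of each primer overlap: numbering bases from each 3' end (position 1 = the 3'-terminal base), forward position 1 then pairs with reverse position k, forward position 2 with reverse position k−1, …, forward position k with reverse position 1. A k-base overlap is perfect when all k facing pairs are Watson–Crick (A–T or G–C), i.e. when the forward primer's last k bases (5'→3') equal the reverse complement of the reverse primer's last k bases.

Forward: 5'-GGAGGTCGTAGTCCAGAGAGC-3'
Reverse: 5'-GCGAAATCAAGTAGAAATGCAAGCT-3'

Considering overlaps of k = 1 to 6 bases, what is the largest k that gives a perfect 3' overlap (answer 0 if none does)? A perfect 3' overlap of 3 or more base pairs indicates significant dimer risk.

Longest perfect overlap: 3 complementary base pairs; significant dimer risk (threshold 3).

Last 6 bases (5'→3') — forward …GAGAGC, reverse …CAAGCT.
Reverse complement of the reverse primer's last 6 bases: AGCTTG; its first k bases are the reverse complement of the reverse primer's last k bases, so a perfect k-base overlap needs the forward primer's last k bases to equal them.
Comparing (forward last k vs required): k=1: C vs A ✗; k=2: GC vs AG ✗; k=3: AGC vs AGC ✓; k=4: GAGC vs AGCT ✗; k=5: AGAGC vs AGCTT ✗; k=6: GAGAGC vs AGCTTG ✗.
Only k = 3 is perfect, so the longest perfect 3' overlap is 3.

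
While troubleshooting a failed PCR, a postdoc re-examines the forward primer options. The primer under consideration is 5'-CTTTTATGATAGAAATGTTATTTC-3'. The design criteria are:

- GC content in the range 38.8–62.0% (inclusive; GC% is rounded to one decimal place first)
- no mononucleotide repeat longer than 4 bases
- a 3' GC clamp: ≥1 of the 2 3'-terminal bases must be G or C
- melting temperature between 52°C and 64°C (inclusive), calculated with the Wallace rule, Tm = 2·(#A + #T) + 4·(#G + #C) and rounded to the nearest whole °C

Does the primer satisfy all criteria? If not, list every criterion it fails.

Base counts: A=7, T=12, G=3, C=2 (length 24).
GC content: GC 5/24 = 20.8%, outside 38.8–62.0% ✗
homopolymer run: longest run = 4 ✓
GC clamp: 3' end TC has 1 G/C ✓
Tm: Tm = 2·19 + 4·5 = 58°C ✓

Fails: GC content.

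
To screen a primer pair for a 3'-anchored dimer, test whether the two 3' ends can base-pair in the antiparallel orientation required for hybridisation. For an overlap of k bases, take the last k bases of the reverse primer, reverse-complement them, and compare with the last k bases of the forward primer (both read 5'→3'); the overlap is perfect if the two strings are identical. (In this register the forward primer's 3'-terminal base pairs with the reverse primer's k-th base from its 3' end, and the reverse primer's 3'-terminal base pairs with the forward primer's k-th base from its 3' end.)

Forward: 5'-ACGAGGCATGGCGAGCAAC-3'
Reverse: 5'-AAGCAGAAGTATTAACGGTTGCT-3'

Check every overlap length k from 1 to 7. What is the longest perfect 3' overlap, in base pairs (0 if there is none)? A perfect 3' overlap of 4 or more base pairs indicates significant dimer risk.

Last 7 bases (5'→3') — forward …GAGCAAC, reverse …GGTTGCT.
Reverse complement of the reverse primer's last 7 bases: AGCAACC; its first k bases are the reverse complement of the reverse primer's last k bases, so a perfect k-base overlap needs the forward primer's last k bases to equal them.
Comparing (forward last k vs required): k=1: C vs A ✗; k=2: AC vs AG ✗; k=3: AAC vs AGC ✗; k=4: CAAC vs AGCA ✗; k=5: GCAAC vs AGCAA ✗; k=6: AGCAAC vs AGCAAC ✓; k=7: GAGCAAC vs AGCAACC ✗.
Only k = 6 is perfect, so the longest perfect 3' overlap is 6.

Longest perfect overlap: 6 complementary base pairs; significant dimer risk (threshold 4).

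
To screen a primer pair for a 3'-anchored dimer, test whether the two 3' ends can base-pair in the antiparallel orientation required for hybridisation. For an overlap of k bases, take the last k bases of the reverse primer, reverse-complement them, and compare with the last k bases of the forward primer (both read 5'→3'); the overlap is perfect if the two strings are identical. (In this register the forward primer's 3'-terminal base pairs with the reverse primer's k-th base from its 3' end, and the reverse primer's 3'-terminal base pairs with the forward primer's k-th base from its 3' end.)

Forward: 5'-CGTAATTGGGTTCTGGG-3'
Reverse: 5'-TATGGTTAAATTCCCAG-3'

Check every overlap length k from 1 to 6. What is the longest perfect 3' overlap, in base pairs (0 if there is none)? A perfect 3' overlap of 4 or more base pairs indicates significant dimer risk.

Last 6 bases (5'→3') — forward …TCTGGG, reverse …TCCCAG.
Reverse complement of the reverse primer's last 6 bases: CTGGGA; its first k bases are the reverse complement of the reverse primer's last k bases, so a perfect k-base overlap needs the forward primer's last k bases to equal them.
Comparing (forward last k vs required): k=1: G vs C ✗; k=2: GG vs CT ✗; k=3: GGG vs CTG ✗; k=4: TGGG vs CTGG ✗; k=5: CTGGG vs CTGGG ✓; k=6: TCTGGG vs CTGGGA ✗.
Only k = 5 is perfect, so the longest perfect 3' overlap is 5.

Longest perfect overlap: 5 complementary base pairs; significant dimer risk (threshold 4).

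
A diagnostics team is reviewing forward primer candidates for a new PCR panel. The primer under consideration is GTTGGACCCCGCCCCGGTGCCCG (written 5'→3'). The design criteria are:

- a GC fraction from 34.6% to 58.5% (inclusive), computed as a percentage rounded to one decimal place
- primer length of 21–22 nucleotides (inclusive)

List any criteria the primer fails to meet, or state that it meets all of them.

Fails: GC content, length.

Base counts: A=1, T=3, G=8, C=11 (length 23).
GC content: GC 19/23 = 82.6%, outside 34.6–58.5% ✗
length: length 23, outside 21–22 ✗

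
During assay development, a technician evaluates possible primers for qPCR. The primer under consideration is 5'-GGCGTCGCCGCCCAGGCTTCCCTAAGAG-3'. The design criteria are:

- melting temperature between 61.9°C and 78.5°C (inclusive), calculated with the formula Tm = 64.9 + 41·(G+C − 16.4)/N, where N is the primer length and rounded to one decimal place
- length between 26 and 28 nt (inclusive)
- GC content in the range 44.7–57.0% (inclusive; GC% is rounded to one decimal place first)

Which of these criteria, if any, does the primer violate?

Fails: GC content.

Base counts: A=4, T=4, G=9, C=11 (length 28).
Tm: Tm = 64.9 + 41·(20 − 16.4)/28 = 70.2°C ✓
length: length 28 ✓
GC content: GC 20/28 = 71.4%, outside 44.7–57.0% ✗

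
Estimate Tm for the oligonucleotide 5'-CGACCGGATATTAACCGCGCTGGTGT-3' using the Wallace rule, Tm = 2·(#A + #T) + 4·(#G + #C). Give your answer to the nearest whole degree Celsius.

82°C

Base counts: A=5, T=6, G=8, C=7 (length 26).
Tm = 2·(5+6) + 4·(8+7) = 2·11 + 4·15 = 22 + 60 = 82°C.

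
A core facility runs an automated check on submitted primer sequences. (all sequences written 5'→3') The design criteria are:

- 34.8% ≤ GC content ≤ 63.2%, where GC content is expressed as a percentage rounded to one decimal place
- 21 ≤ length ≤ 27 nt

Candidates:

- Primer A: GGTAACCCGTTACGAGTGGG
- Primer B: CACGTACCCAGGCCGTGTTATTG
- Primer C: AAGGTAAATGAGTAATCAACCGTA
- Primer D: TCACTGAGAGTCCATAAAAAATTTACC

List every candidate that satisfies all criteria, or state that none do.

Primer A (20 nt, A=4 T=4 G=8 C=4): GC 12/20 = 60.0% ✓; length 20, outside 21–27 ✗ — fails.
Primer B (23 nt, A=4 T=6 G=6 C=7): GC 13/23 = 56.5% ✓; length 23 ✓ — passes.
Primer C (24 nt, A=11 T=5 G=5 C=3): GC 8/24 = 33.3%, outside 34.8–63.2% ✗; length 24 ✓ — fails.
Primer D (27 nt, A=11 T=7 G=3 C=6): GC 9/27 = 33.3%, outside 34.8–63.2% ✗; length 27 ✓ — fails.

Primer B only.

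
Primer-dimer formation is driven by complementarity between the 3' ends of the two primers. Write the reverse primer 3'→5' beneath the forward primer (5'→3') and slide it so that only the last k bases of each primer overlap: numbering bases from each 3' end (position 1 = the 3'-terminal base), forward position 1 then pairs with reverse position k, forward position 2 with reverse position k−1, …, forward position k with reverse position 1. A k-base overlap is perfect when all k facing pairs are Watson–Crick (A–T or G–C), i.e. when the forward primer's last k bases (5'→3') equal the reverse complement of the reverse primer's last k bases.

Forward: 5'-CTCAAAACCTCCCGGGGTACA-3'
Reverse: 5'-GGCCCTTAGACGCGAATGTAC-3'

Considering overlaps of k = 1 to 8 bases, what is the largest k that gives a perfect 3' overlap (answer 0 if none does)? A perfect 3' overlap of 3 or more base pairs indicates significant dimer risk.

Longest perfect overlap: 5 complementary base pairs; significant dimer risk (threshold 3).

Last 8 bases (5'→3') — forward …GGGGTACA, reverse …GAATGTAC.
Reverse complement of the reverse primer's last 8 bases: GTACATTC; its first k bases are the reverse complement of the reverse primer's last k bases, so a perfect k-base overlap needs the forward primer's last k bases to equal them.
Comparing (forward last k vs required): k=1: A vs G ✗; k=2: CA vs GT ✗; k=3: ACA vs GTA ✗; k=4: TACA vs GTAC ✗; k=5: GTACA vs GTACA ✓; k=6: GGTACA vs GTACAT ✗; k=7: GGGTACA vs GTACATT ✗; k=8: GGGGTACA vs GTACATTC ✗.
Only k = 5 is perfect, so the longest perfect 3' overlap is 5.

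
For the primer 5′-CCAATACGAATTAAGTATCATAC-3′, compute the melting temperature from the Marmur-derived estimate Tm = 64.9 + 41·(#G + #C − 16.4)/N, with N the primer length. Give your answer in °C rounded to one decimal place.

48.1°C

Base counts: A=10, T=6, G=2, C=5; G+C = 7, N = 23.
Tm = 64.9 + 41·(7 − 16.4)/23 = 64.9 + -385.40/23 = 48.1°C.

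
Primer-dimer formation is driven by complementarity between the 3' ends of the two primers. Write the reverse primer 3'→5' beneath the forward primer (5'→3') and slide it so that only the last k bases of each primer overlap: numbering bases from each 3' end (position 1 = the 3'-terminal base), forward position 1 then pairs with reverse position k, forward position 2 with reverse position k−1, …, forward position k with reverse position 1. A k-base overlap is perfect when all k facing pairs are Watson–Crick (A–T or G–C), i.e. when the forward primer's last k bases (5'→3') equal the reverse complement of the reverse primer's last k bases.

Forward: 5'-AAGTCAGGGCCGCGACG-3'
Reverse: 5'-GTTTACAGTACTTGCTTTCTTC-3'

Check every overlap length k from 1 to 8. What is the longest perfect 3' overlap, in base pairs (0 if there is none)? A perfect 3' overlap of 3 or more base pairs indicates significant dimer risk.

Last 8 bases (5'→3') — forward …CCGCGACG, reverse …CTTTCTTC.
Reverse complement of the reverse primer's last 8 bases: GAAGAAAG; its first k bases are the reverse complement of the reverse primer's last k bases, so a perfect k-base overlap needs the forward primer's last k bases to equal them.
Comparing (forward last k vs required): k=1: G vs G ✓; k=2: CG vs GA ✗; k=3: ACG vs GAA ✗; k=4: GACG vs GAAG ✗; k=5: CGACG vs GAAGA ✗; k=6: GCGACG vs GAAGAA ✗; k=7: CGCGACG vs GAAGAAA ✗; k=8: CCGCGACG vs GAAGAAAG ✗.
Only k = 1 is perfect, so the longest perfect 3' overlap is 1.

Longest perfect overlap: 1 complementary base pair; below the dimer-risk threshold (threshold 3).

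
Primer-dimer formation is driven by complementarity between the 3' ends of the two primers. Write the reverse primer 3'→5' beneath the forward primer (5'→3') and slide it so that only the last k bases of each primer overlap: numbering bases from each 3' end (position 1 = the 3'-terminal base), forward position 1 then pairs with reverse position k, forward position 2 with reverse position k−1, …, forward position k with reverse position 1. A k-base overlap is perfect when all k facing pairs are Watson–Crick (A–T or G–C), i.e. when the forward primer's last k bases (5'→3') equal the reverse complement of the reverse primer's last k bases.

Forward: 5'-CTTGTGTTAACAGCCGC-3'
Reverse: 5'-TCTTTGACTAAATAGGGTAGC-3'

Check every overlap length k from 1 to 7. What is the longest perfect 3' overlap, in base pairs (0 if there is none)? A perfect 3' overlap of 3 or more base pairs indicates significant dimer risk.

Last 7 bases (5'→3') — forward …CAGCCGC, reverse …GGGTAGC.
Reverse complement of the reverse primer's last 7 bases: GCTACCC; its first k bases are the reverse complement of the reverse primer's last k bases, so a perfect k-base overlap needs the forward primer's last k bases to equal them.
Comparing (forward last k vs required): k=1: C vs G ✗; k=2: GC vs GC ✓; k=3: CGC vs GCT ✗; k=4: CCGC vs GCTA ✗; k=5: GCCGC vs GCTAC ✗; k=6: AGCCGC vs GCTACC ✗; k=7: CAGCCGC vs GCTACCC ✗.
Only k = 2 is perfect, so the longest perfect 3' overlap is 2.

Longest perfect overlap: 2 complementary base pairs; below the dimer-risk threshold (threshold 3).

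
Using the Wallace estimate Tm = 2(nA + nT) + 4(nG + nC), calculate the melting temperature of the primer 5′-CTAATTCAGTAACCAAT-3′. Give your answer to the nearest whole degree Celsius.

44°C

Base counts: A=7, T=5, G=1, C=4 (length 17).
Tm = 2·(7+5) + 4·(1+4) = 2·12 + 4·5 = 24 + 20 = 44°C.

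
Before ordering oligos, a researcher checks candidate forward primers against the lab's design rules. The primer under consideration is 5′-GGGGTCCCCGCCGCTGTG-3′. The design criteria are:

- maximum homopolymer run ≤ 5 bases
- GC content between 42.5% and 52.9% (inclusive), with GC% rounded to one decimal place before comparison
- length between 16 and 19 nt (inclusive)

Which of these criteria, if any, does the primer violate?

Fails: GC content.

Base counts: A=0, T=3, G=8, C=7 (length 18).
homopolymer run: longest run = 4 ✓
GC content: GC 15/18 = 83.3%, outside 42.5–52.9% ✗
length: length 18 ✓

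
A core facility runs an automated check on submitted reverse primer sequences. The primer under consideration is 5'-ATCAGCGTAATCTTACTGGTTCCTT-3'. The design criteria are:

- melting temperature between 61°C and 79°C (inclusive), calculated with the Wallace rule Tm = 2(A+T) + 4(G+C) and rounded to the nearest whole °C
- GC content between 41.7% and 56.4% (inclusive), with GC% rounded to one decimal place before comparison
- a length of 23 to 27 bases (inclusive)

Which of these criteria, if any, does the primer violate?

Fails: GC content.

Base counts: A=5, T=10, G=4, C=6 (length 25).
Tm: Tm = 2·15 + 4·10 = 70°C ✓
GC content: GC 10/25 = 40.0%, outside 41.7–56.4% ✗
length: length 25 ✓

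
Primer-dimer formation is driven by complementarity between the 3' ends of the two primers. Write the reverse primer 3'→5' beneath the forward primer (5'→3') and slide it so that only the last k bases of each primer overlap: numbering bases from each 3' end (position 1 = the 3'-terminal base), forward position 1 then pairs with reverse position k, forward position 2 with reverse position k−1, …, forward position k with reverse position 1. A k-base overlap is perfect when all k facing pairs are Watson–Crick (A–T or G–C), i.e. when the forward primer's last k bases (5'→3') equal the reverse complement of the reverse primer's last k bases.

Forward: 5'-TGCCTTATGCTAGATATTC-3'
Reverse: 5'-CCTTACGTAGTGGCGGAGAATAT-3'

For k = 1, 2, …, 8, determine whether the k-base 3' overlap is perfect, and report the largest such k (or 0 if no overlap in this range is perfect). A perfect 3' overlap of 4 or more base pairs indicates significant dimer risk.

Longest perfect overlap: 6 complementary base pairs; significant dimer risk (threshold 4).

Last 8 bases (5'→3') — forward …AGATATTC, reverse …GAGAATAT.
Reverse complement of the reverse primer's last 8 bases: ATATTCTC; its first k bases are the reverse complement of the reverse primer's last k bases, so a perfect k-base overlap needs the forward primer's last k bases to equal them.
Comparing (forward last k vs required): k=1: C vs A ✗; k=2: TC vs AT ✗; k=3: TTC vs ATA ✗; k=4: ATTC vs ATAT ✗; k=5: TATTC vs ATATT ✗; k=6: ATATTC vs ATATTC ✓; k=7: GATATTC vs ATATTCT ✗; k=8: AGATATTC vs ATATTCTC ✗.
Only k = 6 is perfect, so the longest perfect 3' overlap is 6.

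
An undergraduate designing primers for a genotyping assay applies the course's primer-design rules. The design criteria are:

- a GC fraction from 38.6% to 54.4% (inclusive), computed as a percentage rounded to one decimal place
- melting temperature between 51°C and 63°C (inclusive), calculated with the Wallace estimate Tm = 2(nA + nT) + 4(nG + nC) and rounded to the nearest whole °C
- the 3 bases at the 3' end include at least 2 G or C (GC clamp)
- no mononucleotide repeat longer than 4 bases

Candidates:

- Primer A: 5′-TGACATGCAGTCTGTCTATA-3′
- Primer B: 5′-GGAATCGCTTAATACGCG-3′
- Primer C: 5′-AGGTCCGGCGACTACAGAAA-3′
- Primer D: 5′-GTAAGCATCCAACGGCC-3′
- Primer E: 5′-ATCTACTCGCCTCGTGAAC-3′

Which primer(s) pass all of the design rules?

Primer B only.

Primer A (20 nt, A=5 T=7 G=4 C=4): GC 8/20 = 40.0% ✓; Tm = 2·12 + 4·8 = 56°C ✓; 3' end ATA has 0 G/C, need ≥2 ✗; longest run = 1 ✓ — fails.
Primer B (18 nt, A=5 T=4 G=5 C=4): GC 9/18 = 50.0% ✓; Tm = 2·9 + 4·9 = 54°C ✓; 3' end GCG has 3 G/C ✓; longest run = 2 ✓ — passes.
Primer C (20 nt, A=7 T=2 G=6 C=5): GC 11/20 = 55.0%, outside 38.6–54.4% ✗; Tm = 2·9 + 4·11 = 62°C ✓; 3' end AAA has 0 G/C, need ≥2 ✗; longest run = 3 ✓ — fails.
Primer D (17 nt, A=5 T=2 G=4 C=6): GC 10/17 = 58.8%, outside 38.6–54.4% ✗; Tm = 2·7 + 4·10 = 54°C ✓; 3' end GCC has 3 G/C ✓; longest run = 2 ✓ — fails.
Primer E (19 nt, A=4 T=5 G=3 C=7): GC 10/19 = 52.6% ✓; Tm = 2·9 + 4·10 = 58°C ✓; 3' end AAC has 1 G/C, need ≥2 ✗; longest run = 2 ✓ — fails.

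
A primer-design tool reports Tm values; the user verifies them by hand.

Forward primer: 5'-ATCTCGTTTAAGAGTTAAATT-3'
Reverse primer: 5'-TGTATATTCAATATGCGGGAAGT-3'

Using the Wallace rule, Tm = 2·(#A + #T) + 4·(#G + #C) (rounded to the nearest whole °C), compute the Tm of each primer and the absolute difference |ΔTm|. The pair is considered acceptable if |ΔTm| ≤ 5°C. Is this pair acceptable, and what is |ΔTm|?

|ΔTm| = 10°C; the pair is not acceptable.

Forward: A=7 T=9 G=3 C=2 → Tm = 2·16 + 4·5 = 52°C.
Reverse: A=7 T=8 G=6 C=2 → Tm = 2·15 + 4·8 = 62°C.
|ΔTm| = |52 − 62| = 10°C, > 5°C.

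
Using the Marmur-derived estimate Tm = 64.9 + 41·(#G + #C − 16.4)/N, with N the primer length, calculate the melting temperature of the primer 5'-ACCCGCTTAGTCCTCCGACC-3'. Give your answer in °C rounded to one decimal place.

Base counts: A=3, T=4, G=3, C=10; G+C = 13, N = 20.
Tm = 64.9 + 41·(13 − 16.4)/20 = 64.9 + -139.40/20 = 57.9°C.

57.9°C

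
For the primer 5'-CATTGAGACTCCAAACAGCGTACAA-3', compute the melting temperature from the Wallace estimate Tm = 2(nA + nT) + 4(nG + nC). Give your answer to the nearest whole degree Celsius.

Base counts: A=10, T=4, G=4, C=7 (length 25).
Tm = 2·(10+4) + 4·(4+7) = 2·14 + 4·11 = 28 + 44 = 72°C.

72°C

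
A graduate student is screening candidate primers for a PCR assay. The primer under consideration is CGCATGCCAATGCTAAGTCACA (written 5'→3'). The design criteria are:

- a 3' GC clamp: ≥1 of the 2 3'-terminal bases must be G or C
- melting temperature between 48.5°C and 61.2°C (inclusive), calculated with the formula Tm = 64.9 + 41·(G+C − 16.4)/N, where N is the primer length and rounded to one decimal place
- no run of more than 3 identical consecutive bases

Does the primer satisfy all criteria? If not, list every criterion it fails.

Meets all criteria.

Base counts: A=7, T=4, G=4, C=7 (length 22).
GC clamp: 3' end CA has 1 G/C ✓
Tm: Tm = 64.9 + 41·(11 − 16.4)/22 = 54.8°C ✓
homopolymer run: longest run = 2 ✓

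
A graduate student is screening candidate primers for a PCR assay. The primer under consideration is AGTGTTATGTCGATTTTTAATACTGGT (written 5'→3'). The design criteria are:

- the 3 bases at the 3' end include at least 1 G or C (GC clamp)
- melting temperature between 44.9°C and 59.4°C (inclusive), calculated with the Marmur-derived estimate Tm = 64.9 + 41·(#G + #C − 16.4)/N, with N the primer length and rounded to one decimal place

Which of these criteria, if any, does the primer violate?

Meets all criteria.

Base counts: A=6, T=13, G=6, C=2 (length 27).
GC clamp: 3' end GGT has 2 G/C ✓
Tm: Tm = 64.9 + 41·(8 − 16.4)/27 = 52.1°C ✓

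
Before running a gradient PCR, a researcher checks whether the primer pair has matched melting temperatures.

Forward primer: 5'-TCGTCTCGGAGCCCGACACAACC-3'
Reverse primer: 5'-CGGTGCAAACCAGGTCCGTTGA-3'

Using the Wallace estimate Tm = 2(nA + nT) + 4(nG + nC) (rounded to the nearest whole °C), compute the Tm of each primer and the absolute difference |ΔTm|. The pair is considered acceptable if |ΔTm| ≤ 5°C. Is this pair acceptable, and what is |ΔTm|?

Forward: A=5 T=3 G=5 C=10 → Tm = 2·8 + 4·15 = 76°C.
Reverse: A=5 T=4 G=7 C=6 → Tm = 2·9 + 4·13 = 70°C.
|ΔTm| = |76 − 70| = 6°C, > 5°C.

|ΔTm| = 6°C; the pair is not acceptable.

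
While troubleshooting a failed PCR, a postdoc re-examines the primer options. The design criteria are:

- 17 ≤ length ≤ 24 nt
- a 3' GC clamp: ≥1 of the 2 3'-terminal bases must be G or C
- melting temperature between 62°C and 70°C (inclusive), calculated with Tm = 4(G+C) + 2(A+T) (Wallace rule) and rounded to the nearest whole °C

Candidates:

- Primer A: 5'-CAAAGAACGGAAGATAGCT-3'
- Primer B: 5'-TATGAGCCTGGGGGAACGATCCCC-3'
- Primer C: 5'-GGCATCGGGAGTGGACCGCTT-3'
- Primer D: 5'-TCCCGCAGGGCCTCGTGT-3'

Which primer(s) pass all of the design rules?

Primer D only.

Primer A (19 nt, A=9 T=2 G=5 C=3): length 19 ✓; 3' end CT has 1 G/C ✓; Tm = 2·11 + 4·8 = 54°C, outside 62–70°C ✗ — fails.
Primer B (24 nt, A=5 T=4 G=8 C=7): length 24 ✓; 3' end CC has 2 G/C ✓; Tm = 2·9 + 4·15 = 78°C, outside 62–70°C ✗ — fails.
Primer C (21 nt, A=3 T=4 G=9 C=5): length 21 ✓; 3' end TT has 0 G/C, need ≥1 ✗; Tm = 2·7 + 4·14 = 70°C ✓ — fails.
Primer D (18 nt, A=1 T=4 G=6 C=7): length 18 ✓; 3' end GT has 1 G/C ✓; Tm = 2·5 + 4·13 = 62°C ✓ — passes.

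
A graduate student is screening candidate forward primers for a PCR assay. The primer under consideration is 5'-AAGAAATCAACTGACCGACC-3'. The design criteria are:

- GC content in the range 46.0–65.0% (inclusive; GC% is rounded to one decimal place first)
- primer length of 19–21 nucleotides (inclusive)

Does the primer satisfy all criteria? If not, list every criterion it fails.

Base counts: A=9, T=2, G=3, C=6 (length 20).
GC content: GC 9/20 = 45.0%, outside 46.0–65.0% ✗
length: length 20 ✓

Fails: GC content.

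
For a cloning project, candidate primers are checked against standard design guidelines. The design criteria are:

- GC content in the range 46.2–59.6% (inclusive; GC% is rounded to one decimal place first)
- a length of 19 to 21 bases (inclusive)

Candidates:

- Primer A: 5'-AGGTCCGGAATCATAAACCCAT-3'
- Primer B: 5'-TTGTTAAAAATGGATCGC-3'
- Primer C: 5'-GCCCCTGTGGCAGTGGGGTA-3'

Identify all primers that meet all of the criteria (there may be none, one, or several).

None of the candidates satisfy all criteria.

Primer A (22 nt, A=8 T=4 G=4 C=6): GC 10/22 = 45.5%, outside 46.2–59.6% ✗; length 22, outside 19–21 ✗ — fails.
Primer B (18 nt, A=6 T=6 G=4 C=2): GC 6/18 = 33.3%, outside 46.2–59.6% ✗; length 18, outside 19–21 ✗ — fails.
Primer C (20 nt, A=2 T=4 G=9 C=5): GC 14/20 = 70.0%, outside 46.2–59.6% ✗; length 20 ✓ — fails.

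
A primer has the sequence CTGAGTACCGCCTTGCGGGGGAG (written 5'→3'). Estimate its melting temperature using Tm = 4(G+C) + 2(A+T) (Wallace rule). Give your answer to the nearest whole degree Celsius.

78°C

Base counts: A=3, T=4, G=10, C=6 (length 23).
Tm = 2·(3+4) + 4·(10+6) = 2·7 + 4·16 = 14 + 64 = 78°C.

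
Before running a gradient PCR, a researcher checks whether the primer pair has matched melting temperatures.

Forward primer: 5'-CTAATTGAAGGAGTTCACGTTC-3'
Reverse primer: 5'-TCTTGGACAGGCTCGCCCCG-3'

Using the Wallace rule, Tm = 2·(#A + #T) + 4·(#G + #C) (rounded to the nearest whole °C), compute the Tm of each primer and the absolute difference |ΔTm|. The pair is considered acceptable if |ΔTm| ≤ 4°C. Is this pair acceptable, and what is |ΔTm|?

|ΔTm| = 6°C; the pair is not acceptable.

Forward: A=6 T=7 G=5 C=4 → Tm = 2·13 + 4·9 = 62°C.
Reverse: A=2 T=4 G=6 C=8 → Tm = 2·6 + 4·14 = 68°C.
|ΔTm| = |62 − 68| = 6°C, > 4°C.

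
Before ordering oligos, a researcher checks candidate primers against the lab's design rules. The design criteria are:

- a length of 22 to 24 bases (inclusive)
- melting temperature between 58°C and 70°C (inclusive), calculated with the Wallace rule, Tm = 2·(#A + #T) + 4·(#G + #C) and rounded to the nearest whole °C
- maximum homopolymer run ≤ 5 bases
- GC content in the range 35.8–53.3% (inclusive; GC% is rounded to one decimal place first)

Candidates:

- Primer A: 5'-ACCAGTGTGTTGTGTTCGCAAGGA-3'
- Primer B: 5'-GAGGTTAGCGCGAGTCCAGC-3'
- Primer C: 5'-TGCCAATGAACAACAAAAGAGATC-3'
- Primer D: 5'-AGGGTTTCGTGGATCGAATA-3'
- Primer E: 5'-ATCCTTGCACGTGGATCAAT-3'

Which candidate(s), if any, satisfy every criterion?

Primer C only.

Primer A (24 nt, A=5 T=7 G=8 C=4): length 24 ✓; Tm = 2·12 + 4·12 = 72°C, outside 58–70°C ✗; longest run = 2 ✓; GC 12/24 = 50.0% ✓ — fails.
Primer B (20 nt, A=4 T=3 G=8 C=5): length 20, outside 22–24 ✗; Tm = 2·7 + 4·13 = 66°C ✓; longest run = 2 ✓; GC 13/20 = 65.0%, outside 35.8–53.3% ✗ — fails.
Primer C (24 nt, A=12 T=3 G=4 C=5): length 24 ✓; Tm = 2·15 + 4·9 = 66°C ✓; longest run = 4 ✓; GC 9/24 = 37.5% ✓ — passes.
Primer D (20 nt, A=5 T=6 G=7 C=2): length 20, outside 22–24 ✗; Tm = 2·11 + 4·9 = 58°C ✓; longest run = 3 ✓; GC 9/20 = 45.0% ✓ — fails.
Primer E (20 nt, A=5 T=6 G=4 C=5): length 20, outside 22–24 ✗; Tm = 2·11 + 4·9 = 58°C ✓; longest run = 2 ✓; GC 9/20 = 45.0% ✓ — fails.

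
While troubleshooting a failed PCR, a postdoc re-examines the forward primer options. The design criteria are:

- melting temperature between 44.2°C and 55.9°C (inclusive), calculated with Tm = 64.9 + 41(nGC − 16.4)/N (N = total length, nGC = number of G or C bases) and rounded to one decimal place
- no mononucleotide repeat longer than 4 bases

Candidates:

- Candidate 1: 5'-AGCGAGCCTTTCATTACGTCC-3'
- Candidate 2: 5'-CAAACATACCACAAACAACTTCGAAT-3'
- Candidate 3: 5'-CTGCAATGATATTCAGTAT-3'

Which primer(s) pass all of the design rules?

Candidate 1 and Candidate 2.

Candidate 1 (21 nt, A=4 T=6 G=4 C=7): Tm = 64.9 + 41·(11 − 16.4)/21 = 54.4°C ✓; longest run = 3 ✓ — passes.
Candidate 2 (26 nt, A=13 T=4 G=1 C=8): Tm = 64.9 + 41·(9 − 16.4)/26 = 53.2°C ✓; longest run = 3 ✓ — passes.
Candidate 3 (19 nt, A=6 T=7 G=3 C=3): Tm = 64.9 + 41·(6 − 16.4)/19 = 42.5°C, outside 44.2–55.9°C ✗; longest run = 2 ✓ — fails.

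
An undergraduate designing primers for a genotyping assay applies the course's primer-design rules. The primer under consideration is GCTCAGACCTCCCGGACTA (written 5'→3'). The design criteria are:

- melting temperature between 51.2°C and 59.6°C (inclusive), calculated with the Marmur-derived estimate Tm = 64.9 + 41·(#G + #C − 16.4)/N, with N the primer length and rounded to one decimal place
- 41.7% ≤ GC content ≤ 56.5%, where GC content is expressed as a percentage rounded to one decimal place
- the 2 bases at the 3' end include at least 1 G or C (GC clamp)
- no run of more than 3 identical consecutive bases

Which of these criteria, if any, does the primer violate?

Base counts: A=4, T=3, G=4, C=8 (length 19).
Tm: Tm = 64.9 + 41·(12 − 16.4)/19 = 55.4°C ✓
GC content: GC 12/19 = 63.2%, outside 41.7–56.5% ✗
GC clamp: 3' end TA has 0 G/C, need ≥1 ✗
homopolymer run: longest run = 3 ✓

Fails: GC content, GC clamp.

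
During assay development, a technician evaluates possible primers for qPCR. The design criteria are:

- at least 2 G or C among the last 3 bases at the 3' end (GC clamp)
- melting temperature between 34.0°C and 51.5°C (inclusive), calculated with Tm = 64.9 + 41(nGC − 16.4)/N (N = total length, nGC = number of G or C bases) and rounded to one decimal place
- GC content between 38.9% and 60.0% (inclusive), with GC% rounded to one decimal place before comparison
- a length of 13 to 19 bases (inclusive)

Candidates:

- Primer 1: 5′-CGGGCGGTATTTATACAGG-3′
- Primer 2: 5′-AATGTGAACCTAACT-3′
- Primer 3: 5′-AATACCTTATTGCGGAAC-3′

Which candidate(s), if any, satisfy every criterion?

Primer 1 only.

Primer 1 (19 nt, A=4 T=5 G=7 C=3): 3' end AGG has 2 G/C ✓; Tm = 64.9 + 41·(10 − 16.4)/19 = 51.1°C ✓; GC 10/19 = 52.6% ✓; length 19 ✓ — passes.
Primer 2 (15 nt, A=6 T=4 G=2 C=3): 3' end ACT has 1 G/C, need ≥2 ✗; Tm = 64.9 + 41·(5 − 16.4)/15 = 33.7°C, outside 34.0–51.5°C ✗; GC 5/15 = 33.3%, outside 38.9–60.0% ✗; length 15 ✓ — fails.
Primer 3 (18 nt, A=6 T=5 G=3 C=4): 3' end AAC has 1 G/C, need ≥2 ✗; Tm = 64.9 + 41·(7 − 16.4)/18 = 43.5°C ✓; GC 7/18 = 38.9% ✓; length 18 ✓ — fails.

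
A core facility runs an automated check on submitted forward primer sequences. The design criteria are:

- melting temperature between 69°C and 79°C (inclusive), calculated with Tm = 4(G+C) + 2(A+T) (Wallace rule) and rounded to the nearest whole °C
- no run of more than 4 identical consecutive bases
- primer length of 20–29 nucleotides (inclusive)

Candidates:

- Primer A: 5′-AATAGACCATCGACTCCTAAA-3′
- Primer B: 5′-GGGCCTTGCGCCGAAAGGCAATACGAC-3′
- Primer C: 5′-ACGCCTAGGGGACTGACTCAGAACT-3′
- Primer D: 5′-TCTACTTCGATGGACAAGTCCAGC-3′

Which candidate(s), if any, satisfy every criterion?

Primer C and Primer D.

Primer A (21 nt, A=9 T=4 G=2 C=6): Tm = 2·13 + 4·8 = 58°C, outside 69–79°C ✗; longest run = 3 ✓; length 21 ✓ — fails.
Primer B (27 nt, A=7 T=3 G=9 C=8): Tm = 2·10 + 4·17 = 88°C, outside 69–79°C ✗; longest run = 3 ✓; length 27 ✓ — fails.
Primer C (25 nt, A=7 T=4 G=7 C=7): Tm = 2·11 + 4·14 = 78°C ✓; longest run = 4 ✓; length 25 ✓ — passes.
Primer D (24 nt, A=6 T=6 G=5 C=7): Tm = 2·12 + 4·12 = 72°C ✓; longest run = 2 ✓; length 24 ✓ — passes.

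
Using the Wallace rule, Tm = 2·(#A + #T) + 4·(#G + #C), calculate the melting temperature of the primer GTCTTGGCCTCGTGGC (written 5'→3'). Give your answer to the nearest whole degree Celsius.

54°C

Base counts: A=0, T=5, G=6, C=5 (length 16).
Tm = 2·(0+5) + 4·(6+5) = 2·5 + 4·11 = 10 + 44 = 54°C.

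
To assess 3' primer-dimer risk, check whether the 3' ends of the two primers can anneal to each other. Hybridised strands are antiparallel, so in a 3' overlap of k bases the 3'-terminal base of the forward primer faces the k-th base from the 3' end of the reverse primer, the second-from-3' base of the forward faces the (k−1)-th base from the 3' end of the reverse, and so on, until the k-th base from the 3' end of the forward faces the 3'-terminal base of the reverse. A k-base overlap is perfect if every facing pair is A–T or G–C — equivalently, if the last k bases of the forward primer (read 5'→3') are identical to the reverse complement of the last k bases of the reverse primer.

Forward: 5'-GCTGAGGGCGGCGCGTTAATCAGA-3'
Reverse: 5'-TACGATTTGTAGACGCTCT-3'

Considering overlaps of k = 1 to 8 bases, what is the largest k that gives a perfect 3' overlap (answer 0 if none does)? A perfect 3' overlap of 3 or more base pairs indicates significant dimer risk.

Longest perfect overlap: 3 complementary base pairs; significant dimer risk (threshold 3).

Last 8 bases (5'→3') — forward …TAATCAGA, reverse …GACGCTCT.
Reverse complement of the reverse primer's last 8 bases: AGAGCGTC; its first k bases are the reverse complement of the reverse primer's last k bases, so a perfect k-base overlap needs the forward primer's last k bases to equal them.
Comparing (forward last k vs required): k=1: A vs A ✓; k=2: GA vs AG ✗; k=3: AGA vs AGA ✓; k=4: CAGA vs AGAG ✗; k=5: TCAGA vs AGAGC ✗; k=6: ATCAGA vs AGAGCG ✗; k=7: AATCAGA vs AGAGCGT ✗; k=8: TAATCAGA vs AGAGCGTC ✗.
Perfect overlaps at k = 1, 3; the largest is 3.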